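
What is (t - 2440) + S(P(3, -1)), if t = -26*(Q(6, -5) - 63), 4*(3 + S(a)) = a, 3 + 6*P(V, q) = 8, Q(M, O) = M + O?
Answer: -19939/24 ≈ -830.79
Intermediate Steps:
P(V, q) = ⅚ (P(V, q) = -½ + (⅙)*8 = -½ + 4/3 = ⅚)
S(a) = -3 + a/4
t = 1612 (t = -26*((6 - 5) - 63) = -26*(1 - 63) = -26*(-62) = 1612)
(t - 2440) + S(P(3, -1)) = (1612 - 2440) + (-3 + (¼)*(⅚)) = -828 + (-3 + 5/24) = -828 - 67/24 = -19939/24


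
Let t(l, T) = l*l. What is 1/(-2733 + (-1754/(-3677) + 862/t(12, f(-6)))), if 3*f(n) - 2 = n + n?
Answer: -264744/721834277 ≈ -0.00036677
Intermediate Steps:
f(n) = ⅔ + 2*n/3 (f(n) = ⅔ + (n + n)/3 = ⅔ + (2*n)/3 = ⅔ + 2*n/3)
t(l, T) = l²
1/(-2733 + (-1754/(-3677) + 862/t(12, f(-6)))) = 1/(-2733 + (-1754/(-3677) + 862/(12²))) = 1/(-2733 + (-1754*(-1/3677) + 862/144)) = 1/(-2733 + (1754/3677 + 862*(1/144))) = 1/(-2733 + (1754/3677 + 431/72)) = 1/(-2733 + 1711075/264744) = 1/(-721834277/264744) = -264744/721834277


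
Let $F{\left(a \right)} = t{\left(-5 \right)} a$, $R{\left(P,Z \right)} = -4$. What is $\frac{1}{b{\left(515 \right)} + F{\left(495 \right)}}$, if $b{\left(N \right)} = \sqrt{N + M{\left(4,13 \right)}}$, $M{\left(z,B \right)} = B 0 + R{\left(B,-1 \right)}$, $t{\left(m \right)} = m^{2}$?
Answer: $\frac{12375}{153140114} - \frac{\sqrt{511}}{153140114} \approx 8.0661 \cdot 10^{-5}$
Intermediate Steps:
$M{\left(z,B \right)} = -4$ ($M{\left(z,B \right)} = B 0 - 4 = 0 - 4 = -4$)
$F{\left(a \right)} = 25 a$ ($F{\left(a \right)} = \left(-5\right)^{2} a = 25 a$)
$b{\left(N \right)} = \sqrt{-4 + N}$ ($b{\left(N \right)} = \sqrt{N - 4} = \sqrt{-4 + N}$)
$\frac{1}{b{\left(515 \right)} + F{\left(495 \right)}} = \frac{1}{\sqrt{-4 + 515} + 25 \cdot 495} = \frac{1}{\sqrt{511} + 12375} = \frac{1}{12375 + \sqrt{511}}$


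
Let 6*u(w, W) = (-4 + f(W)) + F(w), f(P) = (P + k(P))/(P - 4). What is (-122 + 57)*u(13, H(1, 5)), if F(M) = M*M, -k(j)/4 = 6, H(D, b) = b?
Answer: -4745/3 ≈ -1581.7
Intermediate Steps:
k(j) = -24 (k(j) = -4*6 = -24)
F(M) = M²
f(P) = (-24 + P)/(-4 + P) (f(P) = (P - 24)/(P - 4) = (-24 + P)/(-4 + P))
u(w, W) = -⅔ + w²/6 + (-24 + W)/(6*(-4 + W)) (u(w, W) = ((-4 + (-24 + W)/(-4 + W)) + w²)/6 = (-4 + w² + (-24 + W)/(-4 + W))/6 = -⅔ + w²/6 + (-24 + W)/(6*(-4 + W)))
(-122 + 57)*u(13, H(1, 5)) = (-122 + 57)*((-24 + 5 + (-4 + 5)*(-4 + 13²))/(6*(-4 + 5))) = -65*(-24 + 5 + 1*(-4 + 169))/(6*1) = -65*(-24 + 5 + 1*165)/6 = -65*(-24 + 5 + 165)/6 = -65*146/6 = -65*73/3 = -4745/3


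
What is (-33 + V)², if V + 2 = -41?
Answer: 5776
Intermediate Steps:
V = -43 (V = -2 - 41 = -43)
(-33 + V)² = (-33 - 43)² = (-76)² = 5776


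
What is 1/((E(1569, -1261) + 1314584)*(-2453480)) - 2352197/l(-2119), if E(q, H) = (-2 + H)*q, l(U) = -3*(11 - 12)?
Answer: -3849666130441140277/4909877187720 ≈ -7.8407e+5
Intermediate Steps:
l(U) = 3 (l(U) = -3*(-1) = 3)
E(q, H) = q*(-2 + H)
1/((E(1569, -1261) + 1314584)*(-2453480)) - 2352197/l(-2119) = 1/((1569*(-2 - 1261) + 1314584)*(-2453480)) - 2352197/3 = -1/2453480/(1569*(-1263) + 1314584) - 2352197*1/3 = -1/2453480/(-1981647 + 1314584) - 2352197/3 = -1/2453480/(-667063) - 2352197/3 = -1/667063*(-1/2453480) - 2352197/3 = 1/1636625729240 - 2352197/3 = -3849666130441140277/4909877187720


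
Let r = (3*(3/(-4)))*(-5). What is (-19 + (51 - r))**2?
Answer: 6889/16 ≈ 430.56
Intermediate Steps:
r = 45/4 (r = (3*(3*(-1/4)))*(-5) = (3*(-3/4))*(-5) = -9/4*(-5) = 45/4 ≈ 11.250)
(-19 + (51 - r))**2 = (-19 + (51 - 1*45/4))**2 = (-19 + (51 - 45/4))**2 = (-19 + 159/4)**2 = (83/4)**2 = 6889/16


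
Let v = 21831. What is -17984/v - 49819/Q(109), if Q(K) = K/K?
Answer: -1087616573/21831 ≈ -49820.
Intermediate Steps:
Q(K) = 1
-17984/v - 49819/Q(109) = -17984/21831 - 49819/1 = -17984*1/21831 - 49819*1 = -17984/21831 - 49819 = -1087616573/21831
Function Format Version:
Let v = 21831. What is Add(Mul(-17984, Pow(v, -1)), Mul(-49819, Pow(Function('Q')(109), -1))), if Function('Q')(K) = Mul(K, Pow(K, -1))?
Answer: Rational(-1087616573, 21831) ≈ -49820.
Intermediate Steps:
Function('Q')(K) = 1
Add(Mul(-17984, Pow(v, -1)), Mul(-49819, Pow(Function('Q')(109), -1))) = Add(Mul(-17984, Pow(21831, -1)), Mul(-49819, Pow(1, -1))) = Add(Mul(-17984, Rational(1, 21831)), Mul(-49819, 1)) = Add(Rational(-17984, 21831), -49819) = Rational(-1087616573, 21831)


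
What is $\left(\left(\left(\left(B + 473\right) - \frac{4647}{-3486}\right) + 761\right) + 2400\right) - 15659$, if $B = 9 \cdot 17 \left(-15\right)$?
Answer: $- \frac{16638291}{1162} \approx -14319.0$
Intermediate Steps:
$B = -2295$ ($B = 153 \left(-15\right) = -2295$)
$\left(\left(\left(\left(B + 473\right) - \frac{4647}{-3486}\right) + 761\right) + 2400\right) - 15659 = \left(\left(\left(\left(-2295 + 473\right) - \frac{4647}{-3486}\right) + 761\right) + 2400\right) - 15659 = \left(\left(\left(-1822 - - \frac{1549}{1162}\right) + 761\right) + 2400\right) - 15659 = \left(\left(\left(-1822 + \frac{1549}{1162}\right) + 761\right) + 2400\right) - 15659 = \left(\left(- \frac{2115615}{1162} + 761\right) + 2400\right) - 15659 = \left(- \frac{1231333}{1162} + 2400\right) - 15659 = \frac{1557467}{1162} - 15659 = - \frac{16638291}{1162}$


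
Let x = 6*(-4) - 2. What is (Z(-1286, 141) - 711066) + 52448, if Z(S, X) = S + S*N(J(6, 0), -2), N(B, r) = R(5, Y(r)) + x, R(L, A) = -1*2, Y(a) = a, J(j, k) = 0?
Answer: -623896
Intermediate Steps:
R(L, A) = -2
x = -26 (x = -24 - 2 = -26)
N(B, r) = -28 (N(B, r) = -2 - 26 = -28)
Z(S, X) = -27*S (Z(S, X) = S + S*(-28) = S - 28*S = -27*S)
(Z(-1286, 141) - 711066) + 52448 = (-27*(-1286) - 711066) + 52448 = (34722 - 711066) + 52448 = -676344 + 52448 = -623896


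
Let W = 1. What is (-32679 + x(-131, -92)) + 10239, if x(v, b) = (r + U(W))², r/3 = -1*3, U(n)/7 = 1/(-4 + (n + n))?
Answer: -89135/4 ≈ -22284.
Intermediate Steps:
U(n) = 7/(-4 + 2*n) (U(n) = 7/(-4 + (n + n)) = 7/(-4 + 2*n))
r = -9 (r = 3*(-1*3) = 3*(-3) = -9)
x(v, b) = 625/4 (x(v, b) = (-9 + 7/(2*(-2 + 1)))² = (-9 + (7/2)/(-1))² = (-9 + (7/2)*(-1))² = (-9 - 7/2)² = (-25/2)² = 625/4)
(-32679 + x(-131, -92)) + 10239 = (-32679 + 625/4) + 10239 = -130091/4 + 10239 = -89135/4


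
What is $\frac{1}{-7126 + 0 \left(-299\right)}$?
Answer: $- \frac{1}{7126} \approx -0.00014033$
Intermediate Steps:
$\frac{1}{-7126 + 0 \left(-299\right)} = \frac{1}{-7126 + 0} = \frac{1}{-7126} = - \frac{1}{7126}$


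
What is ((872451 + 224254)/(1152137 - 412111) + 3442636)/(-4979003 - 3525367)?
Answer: -2547641245241/6293454913620 ≈ -0.40481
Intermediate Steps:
((872451 + 224254)/(1152137 - 412111) + 3442636)/(-4979003 - 3525367) = (1096705/740026 + 3442636)/(-8504370) = (1096705*(1/740026) + 3442636)*(-1/8504370) = (1096705/740026 + 3442636)*(-1/8504370) = (2547641245241/740026)*(-1/8504370) = -2547641245241/6293454913620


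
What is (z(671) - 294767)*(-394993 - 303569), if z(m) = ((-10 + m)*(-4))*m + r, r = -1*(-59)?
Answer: 1445207419584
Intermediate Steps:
r = 59
z(m) = 59 + m*(40 - 4*m) (z(m) = ((-10 + m)*(-4))*m + 59 = (40 - 4*m)*m + 59 = m*(40 - 4*m) + 59 = 59 + m*(40 - 4*m))
(z(671) - 294767)*(-394993 - 303569) = ((59 - 4*671**2 + 40*671) - 294767)*(-394993 - 303569) = ((59 - 4*450241 + 26840) - 294767)*(-698562) = ((59 - 1800964 + 26840) - 294767)*(-698562) = (-1774065 - 294767)*(-698562) = -2068832*(-698562) = 1445207419584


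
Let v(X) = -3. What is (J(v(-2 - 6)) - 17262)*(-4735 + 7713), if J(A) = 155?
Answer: -50944646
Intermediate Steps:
(J(v(-2 - 6)) - 17262)*(-4735 + 7713) = (155 - 17262)*(-4735 + 7713) = -17107*2978 = -50944646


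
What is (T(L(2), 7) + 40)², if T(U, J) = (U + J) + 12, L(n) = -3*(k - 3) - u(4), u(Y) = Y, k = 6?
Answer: 2116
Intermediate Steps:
L(n) = -13 (L(n) = -3*(6 - 3) - 1*4 = -3*3 - 4 = -9 - 4 = -13)
T(U, J) = 12 + J + U (T(U, J) = (J + U) + 12 = 12 + J + U)
(T(L(2), 7) + 40)² = ((12 + 7 - 13) + 40)² = (6 + 40)² = 46² = 2116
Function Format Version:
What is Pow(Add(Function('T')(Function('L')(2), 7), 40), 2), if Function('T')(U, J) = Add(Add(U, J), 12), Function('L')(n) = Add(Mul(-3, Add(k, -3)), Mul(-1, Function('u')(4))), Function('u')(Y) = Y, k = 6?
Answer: 2116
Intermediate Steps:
Function('L')(n) = -13 (Function('L')(n) = Add(Mul(-3, Add(6, -3)), Mul(-1, 4)) = Add(Mul(-3, 3), -4) = Add(-9, -4) = -13)
Function('T')(U, J) = Add(12, J, U) (Function('T')(U, J) = Add(Add(J, U), 12) = Add(12, J, U))
Pow(Add(Function('T')(Function('L')(2), 7), 40), 2) = Pow(Add(Add(12, 7, -13), 40), 2) = Pow(Add(6, 40), 2) = Pow(46, 2) = 2116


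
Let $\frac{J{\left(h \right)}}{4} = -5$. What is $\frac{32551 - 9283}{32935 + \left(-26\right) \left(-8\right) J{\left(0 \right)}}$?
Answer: $\frac{23268}{28775} \approx 0.80862$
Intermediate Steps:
$J{\left(h \right)} = -20$ ($J{\left(h \right)} = 4 \left(-5\right) = -20$)
$\frac{32551 - 9283}{32935 + \left(-26\right) \left(-8\right) J{\left(0 \right)}} = \frac{32551 - 9283}{32935 + \left(-26\right) \left(-8\right) \left(-20\right)} = \frac{23268}{32935 + 208 \left(-20\right)} = \frac{23268}{32935 - 4160} = \frac{23268}{28775}$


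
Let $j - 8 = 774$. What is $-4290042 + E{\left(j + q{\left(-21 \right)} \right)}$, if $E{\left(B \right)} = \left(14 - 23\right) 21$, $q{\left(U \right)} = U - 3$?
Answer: $-4290231$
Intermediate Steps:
$j = 782$ ($j = 8 + 774 = 782$)
$q{\left(U \right)} = -3 + U$
$E{\left(B \right)} = -189$ ($E{\left(B \right)} = \left(-9\right) 21 = -189$)
$-4290042 + E{\left(j + q{\left(-21 \right)} \right)} = -4290042 - 189 = -4290231$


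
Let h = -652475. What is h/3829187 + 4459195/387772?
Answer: 16822079988765/1484851501364 ≈ 11.329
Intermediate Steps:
h/3829187 + 4459195/387772 = -652475/3829187 + 4459195/387772 = 16822079988765/1484851501364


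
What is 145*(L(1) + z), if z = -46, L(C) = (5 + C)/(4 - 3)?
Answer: -5800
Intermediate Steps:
L(C) = 5 + C (L(C) = (5 + C)/1 = (5 + C)*1 = 5 + C)
145*(L(1) + z) = 145*((5 + 1) - 46) = 145*(6 - 46) = 145*(-40) = -5800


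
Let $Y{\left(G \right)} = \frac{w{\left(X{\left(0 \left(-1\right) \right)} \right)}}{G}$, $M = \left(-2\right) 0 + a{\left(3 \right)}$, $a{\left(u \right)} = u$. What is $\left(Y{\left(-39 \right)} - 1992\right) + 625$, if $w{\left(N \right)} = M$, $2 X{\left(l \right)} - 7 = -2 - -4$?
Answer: $- \frac{17772}{13} \approx -1367.1$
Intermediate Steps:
$M = 3$ ($M = \left(-2\right) 0 + 3 = 0 + 3 = 3$)
$X{\left(l \right)} = \frac{9}{2}$ ($X{\left(l \right)} = \frac{7}{2} + \frac{-2 - -4}{2} = \frac{7}{2} + \frac{-2 + 4}{2} = \frac{7}{2} + \frac{1}{2} \cdot 2 = \frac{7}{2} + 1 = \frac{9}{2}$)
$w{\left(N \right)} = 3$
$Y{\left(G \right)} = \frac{3}{G}$
$\left(Y{\left(-39 \right)} - 1992\right) + 625 = \left(\frac{3}{-39} - 1992\right) + 625 = \left(3 \left(- \frac{1}{39}\right) - 1992\right) + 625 = \left(- \frac{1}{13} - 1992\right) + 625 = - \frac{25897}{13} + 625 = - \frac{17772}{13}$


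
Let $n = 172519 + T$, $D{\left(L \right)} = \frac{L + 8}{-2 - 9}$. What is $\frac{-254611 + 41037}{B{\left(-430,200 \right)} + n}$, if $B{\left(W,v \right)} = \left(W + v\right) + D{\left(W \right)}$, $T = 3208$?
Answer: $- \frac{2349314}{1930889} \approx -1.2167$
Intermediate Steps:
$D{\left(L \right)} = - \frac{8}{11} - \frac{L}{11}$ ($D{\left(L \right)} = \frac{8 + L}{-11} = \left(8 + L\right) \left(- \frac{1}{11}\right) = - \frac{8}{11} - \frac{L}{11}$)
$n = 175727$ ($n = 172519 + 3208 = 175727$)
$B{\left(W,v \right)} = - \frac{8}{11} + v + \frac{10 W}{11}$ ($B{\left(W,v \right)} = \left(W + v\right) - \left(\frac{8}{11} + \frac{W}{11}\right) = - \frac{8}{11} + v + \frac{10 W}{11}$)
$\frac{-254611 + 41037}{B{\left(-430,200 \right)} + n} = \frac{-254611 + 41037}{\left(- \frac{8}{11} + 200 + \frac{10}{11} \left(-430\right)\right) + 175727} = - \frac{213574}{\left(- \frac{8}{11} + 200 - \frac{4300}{11}\right) + 175727} = - \frac{213574}{- \frac{2108}{11} + 175727} = - \frac{213574}{\frac{1930889}{11}} = \left(-213574\right) \frac{11}{1930889} = - \frac{2349314}{1930889}$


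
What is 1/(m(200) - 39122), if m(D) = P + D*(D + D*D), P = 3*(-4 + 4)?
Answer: 1/8000878 ≈ 1.2499e-7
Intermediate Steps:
P = 0 (P = 3*0 = 0)
m(D) = D*(D + D²) (m(D) = 0 + D*(D + D*D) = 0 + D*(D + D²) = D*(D + D²))
1/(m(200) - 39122) = 1/(200²*(1 + 200) - 39122) = 1/(40000*201 - 39122) = 1/(8040000 - 39122) = 1/8000878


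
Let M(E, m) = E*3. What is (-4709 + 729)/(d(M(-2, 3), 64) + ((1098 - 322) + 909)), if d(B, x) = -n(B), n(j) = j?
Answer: -3980/1691 ≈ -2.3536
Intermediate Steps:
M(E, m) = 3*E
d(B, x) = -B
(-4709 + 729)/(d(M(-2, 3), 64) + ((1098 - 322) + 909)) = (-4709 + 729)/(-3*(-2) + ((1098 - 322) + 909)) = -3980/(-1*(-6) + (776 + 909)) = -3980/(6 + 1685) = -3980/1691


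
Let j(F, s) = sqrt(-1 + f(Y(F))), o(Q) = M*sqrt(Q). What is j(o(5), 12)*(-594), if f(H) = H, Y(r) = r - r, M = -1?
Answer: -594*I ≈ -594.0*I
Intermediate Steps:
Y(r) = 0
o(Q) = -sqrt(Q)
j(F, s) = I (j(F, s) = sqrt(-1 + 0) = sqrt(-1) = I)
j(o(5), 12)*(-594) = I*(-594) = -594*I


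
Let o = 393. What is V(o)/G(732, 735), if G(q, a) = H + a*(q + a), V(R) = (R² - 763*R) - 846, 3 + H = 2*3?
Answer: -6094/44927 ≈ -0.13564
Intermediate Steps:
H = 3 (H = -3 + 2*3 = -3 + 6 = 3)
V(R) = -846 + R² - 763*R
G(q, a) = 3 + a*(a + q) (G(q, a) = 3 + a*(q + a) = 3 + a*(a + q))
V(o)/G(732, 735) = (-846 + 393² - 763*393)/(3 + 735² + 735*732) = (-846 + 154449 - 299859)/(3 + 540225 + 538020) = -146256/1078248 = -146256*1/1078248 = -6094/44927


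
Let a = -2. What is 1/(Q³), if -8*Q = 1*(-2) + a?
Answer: 8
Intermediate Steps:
Q = ½ (Q = -(1*(-2) - 2)/8 = -(-2 - 2)/8 = -⅛*(-4) = ½ ≈ 0.50000)
1/(Q³) = 1/((½)³) = 1/(⅛) = 8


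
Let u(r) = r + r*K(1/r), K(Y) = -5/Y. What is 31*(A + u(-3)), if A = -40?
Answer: -2728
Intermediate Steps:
u(r) = r - 5*r² (u(r) = r + r*(-5*r) = r - 5*r²)
31*(A + u(-3)) = 31*(-40 - 3*(1 - 5*(-3))) = 31*(-40 - 3*(1 + 15)) = 31*(-40 - 3*16) = 31*(-40 - 48) = 31*(-88) = -2728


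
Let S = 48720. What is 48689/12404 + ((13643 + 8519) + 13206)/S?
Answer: 25096721/5395740 ≈ 4.6512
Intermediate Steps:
48689/12404 + ((13643 + 8519) + 13206)/S = 48689/12404 + ((13643 + 8519) + 13206)/48720 = 48689*(1/12404) + (22162 + 13206)*(1/48720) = 48689/12404 + 35368*(1/48720) = 48689/12404 + 4421/6090 = 25096721/5395740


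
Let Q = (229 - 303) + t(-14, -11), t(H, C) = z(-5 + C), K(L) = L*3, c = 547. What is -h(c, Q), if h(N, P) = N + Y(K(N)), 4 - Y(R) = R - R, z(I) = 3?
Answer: -551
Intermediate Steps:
K(L) = 3*L
t(H, C) = 3
Q = -71 (Q = (229 - 303) + 3 = -74 + 3 = -71)
Y(R) = 4 (Y(R) = 4 - (R - R) = 4 - 1*0 = 4 + 0 = 4)
h(N, P) = 4 + N (h(N, P) = N + 4 = 4 + N)
-h(c, Q) = -(4 + 547) = -1*551 = -551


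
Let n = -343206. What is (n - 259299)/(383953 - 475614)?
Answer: 602505/91661 ≈ 6.5732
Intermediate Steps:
(n - 259299)/(383953 - 475614) = (-343206 - 259299)/(383953 - 475614) = -602505/(-91661) = -602505*(-1/91661) = 602505/91661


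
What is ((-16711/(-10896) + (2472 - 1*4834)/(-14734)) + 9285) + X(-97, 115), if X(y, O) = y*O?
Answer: -149970477727/80270832 ≈ -1868.3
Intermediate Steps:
X(y, O) = O*y
((-16711/(-10896) + (2472 - 1*4834)/(-14734)) + 9285) + X(-97, 115) = ((-16711/(-10896) + (2472 - 1*4834)/(-14734)) + 9285) + 115*(-97) = ((-16711*(-1/10896) + (2472 - 4834)*(-1/14734)) + 9285) - 11155 = ((16711/10896 - 2362*(-1/14734)) + 9285) - 11155 = ((16711/10896 + 1181/7367) + 9285) - 11155 = (135978113/80270832 + 9285) - 11155 = 745450653233/80270832 - 11155 = -149970477727/80270832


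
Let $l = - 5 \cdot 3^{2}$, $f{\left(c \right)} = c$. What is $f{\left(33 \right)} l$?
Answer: $-1485$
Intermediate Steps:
$l = -45$ ($l = \left(-5\right) 9 = -45$)
$f{\left(33 \right)} l = 33 \left(-45\right) = -1485$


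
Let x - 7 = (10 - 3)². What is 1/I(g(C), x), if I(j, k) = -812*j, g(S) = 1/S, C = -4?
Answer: 1/203 ≈ 0.0049261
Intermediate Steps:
x = 56 (x = 7 + (10 - 3)² = 7 + 7² = 7 + 49 = 56)
1/I(g(C), x) = 1/(-812/(-4)) = 1/(-812*(-¼)) = 1/203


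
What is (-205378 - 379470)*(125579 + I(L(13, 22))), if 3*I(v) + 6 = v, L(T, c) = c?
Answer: -220343238544/3 ≈ -7.3448e+10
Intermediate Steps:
I(v) = -2 + v/3
(-205378 - 379470)*(125579 + I(L(13, 22))) = (-205378 - 379470)*(125579 + (-2 + (⅓)*22)) = -584848*(125579 + (-2 + 22/3)) = -584848*(125579 + 16/3) = -584848*376753/3 = -220343238544/3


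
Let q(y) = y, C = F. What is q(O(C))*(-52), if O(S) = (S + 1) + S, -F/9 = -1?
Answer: -988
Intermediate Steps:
F = 9 (F = -9*(-1) = 9)
C = 9
O(S) = 1 + 2*S (O(S) = (1 + S) + S = 1 + 2*S)
q(O(C))*(-52) = (1 + 2*9)*(-52) = (1 + 18)*(-52) = 19*(-52) = -988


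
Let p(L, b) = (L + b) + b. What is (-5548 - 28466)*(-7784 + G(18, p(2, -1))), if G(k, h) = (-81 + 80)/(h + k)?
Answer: 794300597/3 ≈ 2.6477e+8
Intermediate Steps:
p(L, b) = L + 2*b
G(k, h) = -1/(h + k)
(-5548 - 28466)*(-7784 + G(18, p(2, -1))) = (-5548 - 28466)*(-7784 - 1/((2 + 2*(-1)) + 18)) = -34014*(-7784 - 1/((2 - 2) + 18)) = -34014*(-7784 - 1/(0 + 18)) = -34014*(-7784 - 1/18) = -34014*(-140113/18) = 794300597/3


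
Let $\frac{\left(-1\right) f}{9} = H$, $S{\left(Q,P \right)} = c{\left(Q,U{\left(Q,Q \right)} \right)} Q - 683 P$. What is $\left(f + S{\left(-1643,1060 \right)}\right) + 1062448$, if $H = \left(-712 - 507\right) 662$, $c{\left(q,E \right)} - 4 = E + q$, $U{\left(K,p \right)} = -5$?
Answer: $10302362$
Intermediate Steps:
$c{\left(q,E \right)} = 4 + E + q$ ($c{\left(q,E \right)} = 4 + \left(E + q\right) = 4 + E + q$)
$S{\left(Q,P \right)} = - 683 P + Q \left(-1 + Q\right)$ ($S{\left(Q,P \right)} = \left(4 - 5 + Q\right) Q - 683 P = \left(-1 + Q\right) Q - 683 P = Q \left(-1 + Q\right) - 683 P = - 683 P + Q \left(-1 + Q\right)$)
$H = -806978$ ($H = \left(-1219\right) 662 = -806978$)
$f = 7262802$ ($f = \left(-9\right) \left(-806978\right) = 7262802$)
$\left(f + S{\left(-1643,1060 \right)}\right) + 1062448 = \left(7262802 - \left(723980 + 1643 \left(-1 - 1643\right)\right)\right) + 1062448 = \left(7262802 - -1977112\right) + 1062448 = \left(7262802 + \left(-723980 + 2701092\right)\right) + 1062448 = \left(7262802 + 1977112\right) + 1062448 = 9239914 + 1062448 = 10302362$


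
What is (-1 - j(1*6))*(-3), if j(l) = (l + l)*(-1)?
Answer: -33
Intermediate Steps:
j(l) = -2*l (j(l) = (2*l)*(-1) = -2*l)
(-1 - j(1*6))*(-3) = (-1 - (-2)*1*6)*(-3) = (-1 - (-2)*6)*(-3) = (-1 - 1*(-12))*(-3) = (-1 + 12)*(-3) = 11*(-3) = -33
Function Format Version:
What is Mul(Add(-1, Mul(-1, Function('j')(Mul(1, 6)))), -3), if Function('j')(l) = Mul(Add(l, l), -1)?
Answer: -33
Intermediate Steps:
Function('j')(l) = Mul(-2, l) (Function('j')(l) = Mul(Mul(2, l), -1) = Mul(-2, l))
Mul(Add(-1, Mul(-1, Function('j')(Mul(1, 6)))), -3) = Mul(Add(-1, Mul(-1, Mul(-2, Mul(1, 6)))), -3) = Mul(Add(-1, Mul(-1, Mul(-2, 6))), -3) = Mul(Add(-1, Mul(-1, -12)), -3) = Mul(Add(-1, 12), -3) = Mul(11, -3) = -33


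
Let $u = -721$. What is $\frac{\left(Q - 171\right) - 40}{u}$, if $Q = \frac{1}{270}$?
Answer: $\frac{56969}{194670} \approx 0.29264$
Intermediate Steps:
$Q = \frac{1}{270} \approx 0.0037037$
$\frac{\left(Q - 171\right) - 40}{u} = \frac{\left(\frac{1}{270} - 171\right) - 40}{-721} = \left(- \frac{46169}{270} - 40\right) \left(- \frac{1}{721}\right) = \left(- \frac{56969}{270}\right) \left(- \frac{1}{721}\right) = \frac{56969}{194670}$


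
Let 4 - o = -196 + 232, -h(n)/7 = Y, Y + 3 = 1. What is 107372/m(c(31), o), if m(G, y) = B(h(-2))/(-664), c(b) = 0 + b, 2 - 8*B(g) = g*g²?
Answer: 285180032/1371 ≈ 2.0801e+5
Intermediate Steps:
Y = -2 (Y = -3 + 1 = -2)
h(n) = 14 (h(n) = -7*(-2) = 14)
o = -32 (o = 4 - (-196 + 232) = 4 - 1*36 = 4 - 36 = -32)
B(g) = ¼ - g³/8 (B(g) = ¼ - g*g²/8 = ¼ - g³/8)
c(b) = b
m(G, y) = 1371/2656 (m(G, y) = (¼ - ⅛*14³)/(-664) = (¼ - ⅛*2744)*(-1/664) = (¼ - 343)*(-1/664) = -1371/4*(-1/664) = 1371/2656)
107372/m(c(31), o) = 107372/(1371/2656) = 107372*(2656/1371) = 285180032/1371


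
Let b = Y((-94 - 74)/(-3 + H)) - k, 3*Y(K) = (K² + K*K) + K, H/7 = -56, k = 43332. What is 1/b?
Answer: -156025/6760834364 ≈ -2.3078e-5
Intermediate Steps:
H = -392 (H = 7*(-56) = -392)
Y(K) = K/3 + 2*K²/3 (Y(K) = ((K² + K*K) + K)/3 = ((K² + K²) + K)/3 = (2*K² + K)/3 = (K + 2*K²)/3 = K/3 + 2*K²/3)
b = -6760834364/156025 (b = ((-94 - 74)/(-3 - 392))*(1 + 2*((-94 - 74)/(-3 - 392)))/3 - 1*43332 = (-168/(-395))*(1 + 2*(-168/(-395)))/3 - 43332 = (-168*(-1/395))*(1 + 2*(-168*(-1/395)))/3 - 43332 = (⅓)*(168/395)*(1 + 2*(168/395)) - 43332 = (⅓)*(168/395)*(1 + 336/395) - 43332 = (⅓)*(168/395)*(731/395) - 43332 = 40936/156025 - 43332 = -6760834364/156025 ≈ -43332.)
1/b = 1/(-6760834364/156025) = -156025/6760834364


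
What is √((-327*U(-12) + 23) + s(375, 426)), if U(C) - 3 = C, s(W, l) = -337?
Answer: √2629 ≈ 51.274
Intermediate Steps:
U(C) = 3 + C
√((-327*U(-12) + 23) + s(375, 426)) = √((-327*(3 - 12) + 23) - 337) = √((-327*(-9) + 23) - 337) = √((2943 + 23) - 337) = √(2966 - 337) = √2629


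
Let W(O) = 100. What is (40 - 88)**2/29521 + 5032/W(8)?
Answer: 37195018/738025 ≈ 50.398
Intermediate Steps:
(40 - 88)**2/29521 + 5032/W(8) = (40 - 88)**2/29521 + 5032/100 = (-48)**2*(1/29521) + 5032*(1/100) = 2304*(1/29521) + 1258/25 = 2304/29521 + 1258/25 = 37195018/738025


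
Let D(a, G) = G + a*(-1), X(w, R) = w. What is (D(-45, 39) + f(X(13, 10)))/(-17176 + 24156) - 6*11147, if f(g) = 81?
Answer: -93367239/1396 ≈ -66882.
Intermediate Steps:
D(a, G) = G - a
(D(-45, 39) + f(X(13, 10)))/(-17176 + 24156) - 6*11147 = ((39 - 1*(-45)) + 81)/(-17176 + 24156) - 6*11147 = ((39 + 45) + 81)/6980 - 1*66882 = (84 + 81)*(1/6980) - 66882 = 165*(1/6980) - 66882 = 33/1396 - 66882 = -93367239/1396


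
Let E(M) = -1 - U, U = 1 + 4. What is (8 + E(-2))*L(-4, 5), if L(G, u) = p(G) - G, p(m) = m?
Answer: 0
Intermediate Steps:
U = 5
L(G, u) = 0 (L(G, u) = G - G = 0)
E(M) = -6 (E(M) = -1 - 1*5 = -1 - 5 = -6)
(8 + E(-2))*L(-4, 5) = (8 - 6)*0 = 2*0 = 0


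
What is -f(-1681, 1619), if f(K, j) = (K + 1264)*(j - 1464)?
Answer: 64635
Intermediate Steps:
f(K, j) = (-1464 + j)*(1264 + K) (f(K, j) = (1264 + K)*(-1464 + j) = (-1464 + j)*(1264 + K))
-f(-1681, 1619) = -(-1850496 - 1464*(-1681) + 1264*1619 - 1681*1619) = -(-1850496 + 2460984 + 2046416 - 2721539) = -1*(-64635) = 64635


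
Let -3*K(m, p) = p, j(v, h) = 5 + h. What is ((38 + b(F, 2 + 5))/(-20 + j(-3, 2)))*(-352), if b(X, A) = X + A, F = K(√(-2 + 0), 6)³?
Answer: 13024/13 ≈ 1001.8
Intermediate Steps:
K(m, p) = -p/3
F = -8 (F = (-⅓*6)³ = (-2)³ = -8)
b(X, A) = A + X
((38 + b(F, 2 + 5))/(-20 + j(-3, 2)))*(-352) = ((38 + ((2 + 5) - 8))/(-20 + (5 + 2)))*(-352) = ((38 + (7 - 8))/(-20 + 7))*(-352) = ((38 - 1)/(-13))*(-352) = (37*(-1/13))*(-352) = -37/13*(-352) = 13024/13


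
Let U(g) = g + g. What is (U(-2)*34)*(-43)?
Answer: 5848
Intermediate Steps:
U(g) = 2*g
(U(-2)*34)*(-43) = ((2*(-2))*34)*(-43) = -4*34*(-43) = -136*(-43) = 5848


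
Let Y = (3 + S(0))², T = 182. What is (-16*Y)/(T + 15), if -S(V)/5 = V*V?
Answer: -144/197 ≈ -0.73096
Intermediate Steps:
S(V) = -5*V² (S(V) = -5*V*V = -5*V²)
Y = 9 (Y = (3 - 5*0²)² = (3 - 5*0)² = (3 + 0)² = 3² = 9)
(-16*Y)/(T + 15) = (-16*9)/(182 + 15) = -144/197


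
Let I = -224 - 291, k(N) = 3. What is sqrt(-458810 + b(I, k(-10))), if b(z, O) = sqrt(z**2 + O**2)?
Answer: sqrt(-458810 + sqrt(265234)) ≈ 676.97*I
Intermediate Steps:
I = -515
b(z, O) = sqrt(O**2 + z**2)
sqrt(-458810 + b(I, k(-10))) = sqrt(-458810 + sqrt(3**2 + (-515)**2)) = sqrt(-458810 + sqrt(9 + 265225)) = sqrt(-458810 + sqrt(265234))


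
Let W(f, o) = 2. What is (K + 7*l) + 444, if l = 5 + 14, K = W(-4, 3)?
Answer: 579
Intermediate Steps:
K = 2
l = 19
(K + 7*l) + 444 = (2 + 7*19) + 444 = (2 + 133) + 444 = 135 + 444 = 579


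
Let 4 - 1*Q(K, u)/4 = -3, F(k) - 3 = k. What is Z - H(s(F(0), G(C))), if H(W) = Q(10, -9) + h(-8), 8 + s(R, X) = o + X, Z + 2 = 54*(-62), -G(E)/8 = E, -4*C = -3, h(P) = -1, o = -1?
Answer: -3377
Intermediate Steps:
F(k) = 3 + k
Q(K, u) = 28 (Q(K, u) = 16 - 4*(-3) = 16 + 12 = 28)
C = ¾ (C = -¼*(-3) = ¾ ≈ 0.75000)
G(E) = -8*E
Z = -3350 (Z = -2 + 54*(-62) = -2 - 3348 = -3350)
s(R, X) = -9 + X (s(R, X) = -8 + (-1 + X) = -9 + X)
H(W) = 27 (H(W) = 28 - 1 = 27)
Z - H(s(F(0), G(C))) = -3350 - 1*27 = -3350 - 27 = -3377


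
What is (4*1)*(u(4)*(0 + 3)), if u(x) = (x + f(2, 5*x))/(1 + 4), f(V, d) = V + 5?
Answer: 132/5 ≈ 26.400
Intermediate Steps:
f(V, d) = 5 + V
u(x) = 7/5 + x/5 (u(x) = (x + (5 + 2))/(1 + 4) = (x + 7)/5 = (7 + x)*(1/5) = 7/5 + x/5)
(4*1)*(u(4)*(0 + 3)) = (4*1)*((7/5 + (1/5)*4)*(0 + 3)) = 4*((7/5 + 4/5)*3) = 4*((11/5)*3) = 4*(33/5) = 132/5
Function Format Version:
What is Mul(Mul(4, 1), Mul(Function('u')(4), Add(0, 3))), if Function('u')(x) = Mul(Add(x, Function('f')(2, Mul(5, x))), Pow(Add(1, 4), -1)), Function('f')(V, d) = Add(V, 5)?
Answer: Rational(132, 5) ≈ 26.400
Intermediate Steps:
Function('f')(V, d) = Add(5, V)
Function('u')(x) = Add(Rational(7, 5), Mul(Rational(1, 5), x)) (Function('u')(x) = Mul(Add(x, Add(5, 2)), Pow(Add(1, 4), -1)) = Mul(Add(x, 7), Pow(5, -1)) = Mul(Add(7, x), Rational(1, 5)) = Add(Rational(7, 5), Mul(Rational(1, 5), x)))
Mul(Mul(4, 1), Mul(Function('u')(4), Add(0, 3))) = Mul(Mul(4, 1), Mul(Add(Rational(7, 5), Mul(Rational(1, 5), 4)), Add(0, 3))) = Mul(4, Mul(Add(Rational(7, 5), Rational(4, 5)), 3)) = Mul(4, Mul(Rational(11, 5), 3)) = Mul(4, Rational(33, 5)) = Rational(132, 5)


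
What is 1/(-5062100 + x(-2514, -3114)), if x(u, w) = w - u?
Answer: -1/5062700 ≈ -1.9752e-7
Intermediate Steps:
1/(-5062100 + x(-2514, -3114)) = 1/(-5062100 + (-3114 - 1*(-2514))) = 1/(-5062100 + (-3114 + 2514)) = 1/(-5062100 - 600) = 1/(-5062700) = -1/5062700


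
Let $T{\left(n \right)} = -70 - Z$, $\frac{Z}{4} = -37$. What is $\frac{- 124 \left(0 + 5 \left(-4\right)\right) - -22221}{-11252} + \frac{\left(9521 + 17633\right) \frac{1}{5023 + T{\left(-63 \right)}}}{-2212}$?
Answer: $- \frac{69754274155}{31740237956} \approx -2.1977$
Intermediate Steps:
$Z = -148$ ($Z = 4 \left(-37\right) = -148$)
$T{\left(n \right)} = 78$ ($T{\left(n \right)} = -70 - -148 = -70 + 148 = 78$)
$\frac{- 124 \left(0 + 5 \left(-4\right)\right) - -22221}{-11252} + \frac{\left(9521 + 17633\right) \frac{1}{5023 + T{\left(-63 \right)}}}{-2212} = \frac{- 124 \left(0 + 5 \left(-4\right)\right) - -22221}{-11252} + \frac{\left(9521 + 17633\right) \frac{1}{5023 + 78}}{-2212} = \left(- 124 \left(0 - 20\right) + 22221\right) \left(- \frac{1}{11252}\right) + \frac{27154}{5101} \left(- \frac{1}{2212}\right) = \left(\left(-124\right) \left(-20\right) + 22221\right) \left(- \frac{1}{11252}\right) + 27154 \cdot \frac{1}{5101} \left(- \frac{1}{2212}\right) = \left(2480 + 22221\right) \left(- \frac{1}{11252}\right) + \frac{27154}{5101} \left(- \frac{1}{2212}\right) = 24701 \left(- \frac{1}{11252}\right) - \frac{13577}{5641706} = - \frac{24701}{11252} - \frac{13577}{5641706} = - \frac{69754274155}{31740237956}$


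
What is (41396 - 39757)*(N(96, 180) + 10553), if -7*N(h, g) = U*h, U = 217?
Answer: 12418703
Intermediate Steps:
N(h, g) = -31*h
(41396 - 39757)*(N(96, 180) + 10553) = (41396 - 39757)*(-31*96 + 10553) = 1639*(-2976 + 10553) = 1639*7577 = 12418703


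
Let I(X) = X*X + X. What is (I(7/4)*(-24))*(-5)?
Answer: 1155/2 ≈ 577.50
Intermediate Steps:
I(X) = X + X² (I(X) = X² + X = X + X²)
(I(7/4)*(-24))*(-5) = (((7/4)*(1 + 7/4))*(-24))*(-5) = (((7*(¼))*(1 + 7*(¼)))*(-24))*(-5) = ((7*(1 + 7/4)/4)*(-24))*(-5) = (((7/4)*(11/4))*(-24))*(-5) = ((77/16)*(-24))*(-5) = -231/2*(-5) = 1155/2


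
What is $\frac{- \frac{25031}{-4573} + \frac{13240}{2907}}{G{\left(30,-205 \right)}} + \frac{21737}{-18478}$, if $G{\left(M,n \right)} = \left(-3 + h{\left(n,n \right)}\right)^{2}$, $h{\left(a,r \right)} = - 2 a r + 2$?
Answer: $- \frac{120083319933767209513}{102079384846742786274} \approx -1.1764$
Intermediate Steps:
$h{\left(a,r \right)} = 2 - 2 a r$ ($h{\left(a,r \right)} = - 2 a r + 2 = 2 - 2 a r$)
$G{\left(M,n \right)} = \left(-1 - 2 n^{2}\right)^{2}$ ($G{\left(M,n \right)} = \left(-3 - \left(-2 + 2 n n\right)\right)^{2} = \left(-3 - \left(-2 + 2 n^{2}\right)\right)^{2} = \left(-1 - 2 n^{2}\right)^{2}$)
$\frac{- \frac{25031}{-4573} + \frac{13240}{2907}}{G{\left(30,-205 \right)}} + \frac{21737}{-18478} = \frac{- \frac{25031}{-4573} + \frac{13240}{2907}}{\left(1 + 2 \left(-205\right)^{2}\right)^{2}} + \frac{21737}{-18478} = \frac{\left(-25031\right) \left(- \frac{1}{4573}\right) + 13240 \cdot \frac{1}{2907}}{\left(1 + 2 \cdot 42025\right)^{2}} + 21737 \left(- \frac{1}{18478}\right) = \frac{\frac{25031}{4573} + \frac{13240}{2907}}{\left(1 + 84050\right)^{2}} - \frac{21737}{18478} = \frac{7841861}{781983 \cdot 84051^{2}} - \frac{21737}{18478} = \frac{7841861}{781983 \cdot 7064570601} - \frac{21737}{18478} = \frac{7841861}{781983} \cdot \frac{1}{7064570601} - \frac{21737}{18478} = \frac{7841861}{5524374112281783} - \frac{21737}{18478} = - \frac{120083319933767209513}{102079384846742786274}$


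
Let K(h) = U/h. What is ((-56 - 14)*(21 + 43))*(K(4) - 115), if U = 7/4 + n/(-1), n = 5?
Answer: 518840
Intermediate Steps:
U = -13/4 (U = 7/4 + 5/(-1) = 7*(1/4) + 5*(-1) = 7/4 - 5 = -13/4 ≈ -3.2500)
K(h) = -13/(4*h)
((-56 - 14)*(21 + 43))*(K(4) - 115) = ((-56 - 14)*(21 + 43))*(-13/4/4 - 115) = (-70*64)*(-13/4*1/4 - 115) = -4480*(-13/16 - 115) = -4480*(-1853/16) = 518840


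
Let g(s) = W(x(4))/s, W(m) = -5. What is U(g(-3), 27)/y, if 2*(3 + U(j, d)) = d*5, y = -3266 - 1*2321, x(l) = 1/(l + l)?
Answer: -129/11174 ≈ -0.011545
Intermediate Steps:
x(l) = 1/(2*l)
g(s) = -5/s
y = -5587 (y = -3266 - 2321 = -5587)
U(j, d) = -3 + 5*d/2 (U(j, d) = -3 + (d*5)/2 = -3 + (5*d)/2 = -3 + 5*d/2)
U(g(-3), 27)/y = (-3 + (5/2)*27)/(-5587) = (-3 + 135/2)*(-1/5587) = (129/2)*(-1/5587) = -129/11174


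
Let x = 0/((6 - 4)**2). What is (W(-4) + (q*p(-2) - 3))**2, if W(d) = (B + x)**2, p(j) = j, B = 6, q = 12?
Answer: 81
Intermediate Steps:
x = 0 (x = 0/(2**2) = 0/4 = 0*(1/4) = 0)
W(d) = 36 (W(d) = (6 + 0)**2 = 6**2 = 36)
(W(-4) + (q*p(-2) - 3))**2 = (36 + (12*(-2) - 3))**2 = (36 + (-24 - 3))**2 = (36 - 27)**2 = 9**2 = 81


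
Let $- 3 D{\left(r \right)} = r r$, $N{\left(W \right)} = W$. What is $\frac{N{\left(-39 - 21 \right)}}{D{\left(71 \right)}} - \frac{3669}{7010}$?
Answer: $- \frac{17233629}{35337410} \approx -0.48769$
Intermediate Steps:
$D{\left(r \right)} = - \frac{r^{2}}{3}$ ($D{\left(r \right)} = - \frac{r r}{3} = - \frac{r^{2}}{3}$)
$\frac{N{\left(-39 - 21 \right)}}{D{\left(71 \right)}} - \frac{3669}{7010} = \frac{-39 - 21}{\left(- \frac{1}{3}\right) 71^{2}} - \frac{3669}{7010} = \frac{-39 - 21}{\left(- \frac{1}{3}\right) 5041} - \frac{3669}{7010} = - \frac{60}{- \frac{5041}{3}} - \frac{3669}{7010} = \left(-60\right) \left(- \frac{3}{5041}\right) - \frac{3669}{7010} = \frac{180}{5041} - \frac{3669}{7010} = - \frac{17233629}{35337410}$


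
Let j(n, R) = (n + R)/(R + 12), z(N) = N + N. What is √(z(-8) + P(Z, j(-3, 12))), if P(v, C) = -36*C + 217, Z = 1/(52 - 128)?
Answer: 5*√30/2 ≈ 13.693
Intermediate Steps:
z(N) = 2*N
j(n, R) = (R + n)/(12 + R)
Z = -1/76 (Z = 1/(-76) = -1/76 ≈ -0.013158)
P(v, C) = 217 - 36*C
√(z(-8) + P(Z, j(-3, 12))) = √(2*(-8) + (217 - 36*(12 - 3)/(12 + 12))) = √(-16 + (217 - 36*9/24)) = √(-16 + (217 - 3*9/2)) = √(-16 + (217 - 36*3/8)) = √(-16 + (217 - 27/2)) = √(-16 + 407/2) = √(375/2) = 5*√30/2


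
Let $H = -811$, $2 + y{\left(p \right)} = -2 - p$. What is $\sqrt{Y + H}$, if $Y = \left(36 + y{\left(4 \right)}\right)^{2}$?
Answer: $3 i \sqrt{3} \approx 5.1962 i$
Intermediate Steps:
$y{\left(p \right)} = -4 - p$ ($y{\left(p \right)} = -2 - \left(2 + p\right) = -4 - p$)
$Y = 784$ ($Y = \left(36 - 8\right)^{2} = 28^{2} = 784$)
$\sqrt{Y + H} = \sqrt{784 - 811} = \sqrt{-27} = 3 i \sqrt{3}$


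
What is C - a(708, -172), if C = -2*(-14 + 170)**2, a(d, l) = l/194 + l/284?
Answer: -335193787/6887 ≈ -48671.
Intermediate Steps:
a(d, l) = 239*l/27548 (a(d, l) = l*(1/194) + l*(1/284) = l/194 + l/284 = 239*l/27548)
C = -48672 (C = -2*156**2 = -2*24336 = -48672)
C - a(708, -172) = -48672 - 239*(-172)/27548 = -48672 - 1*(-10277/6887) = -48672 + 10277/6887 = -335193787/6887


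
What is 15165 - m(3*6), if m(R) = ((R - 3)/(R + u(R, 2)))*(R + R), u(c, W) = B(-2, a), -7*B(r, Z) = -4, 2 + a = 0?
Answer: 196767/13 ≈ 15136.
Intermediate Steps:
a = -2 (a = -2 + 0 = -2)
B(r, Z) = 4/7 (B(r, Z) = -⅐*(-4) = 4/7)
u(c, W) = 4/7
m(R) = 2*R*(-3 + R)/(4/7 + R) (m(R) = ((R - 3)/(R + 4/7))*(R + R) = ((-3 + R)/(4/7 + R))*(2*R) = 2*R*(-3 + R)/(4/7 + R))
15165 - m(3*6) = 15165 - 14*3*6*(-3 + 3*6)/(4 + 7*(3*6)) = 15165 - 14*18*(-3 + 18)/(4 + 7*18) = 15165 - 14*18*15/(4 + 126) = 15165 - 14*18*15/130 = 15165 - 1*378/13 = 15165 - 378/13 = 196767/13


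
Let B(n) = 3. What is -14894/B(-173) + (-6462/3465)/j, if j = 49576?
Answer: -142139102797/28630140 ≈ -4964.7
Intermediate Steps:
-14894/B(-173) + (-6462/3465)/j = -14894/3 - 6462/3465/49576 = -14894*1/3 - 6462*1/3465*(1/49576) = -14894/3 - 718/385*1/49576 = -14894/3 - 359/9543380 = -142139102797/28630140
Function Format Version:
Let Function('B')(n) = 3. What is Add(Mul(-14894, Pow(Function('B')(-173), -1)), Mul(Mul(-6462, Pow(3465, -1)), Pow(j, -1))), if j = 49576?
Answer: Rational(-142139102797, 28630140) ≈ -4964.7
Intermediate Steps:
Add(Mul(-14894, Pow(Function('B')(-173), -1)), Mul(Mul(-6462, Pow(3465, -1)), Pow(j, -1))) = Add(Mul(-14894, Pow(3, -1)), Mul(Mul(-6462, Pow(3465, -1)), Pow(49576, -1))) = Add(Mul(-14894, Rational(1, 3)), Mul(Mul(-6462, Rational(1, 3465)), Rational(1, 49576))) = Add(Rational(-14894, 3), Mul(Rational(-718, 385), Rational(1, 49576))) = Add(Rational(-14894, 3), Rational(-359, 9543380)) = Rational(-142139102797, 28630140)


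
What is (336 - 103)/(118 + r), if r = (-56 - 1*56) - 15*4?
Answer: -233/54 ≈ -4.3148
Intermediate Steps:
r = -172 (r = (-56 - 56) - 60 = -112 - 60 = -172)
(336 - 103)/(118 + r) = (336 - 103)/(118 - 172) = 233/(-54) = 233*(-1/54) = -233/54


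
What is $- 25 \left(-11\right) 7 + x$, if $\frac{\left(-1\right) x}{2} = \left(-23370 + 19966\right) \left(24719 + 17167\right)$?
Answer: $285161813$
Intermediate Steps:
$x = 285159888$ ($x = - 2 \left(-23370 + 19966\right) \left(24719 + 17167\right) = - 2 \left(\left(-3404\right) 41886\right) = \left(-2\right) \left(-142579944\right) = 285159888$)
$- 25 \left(-11\right) 7 + x = - 25 \left(-11\right) 7 + 285159888 = - \left(-275\right) 7 + 285159888 = \left(-1\right) \left(-1925\right) + 285159888 = 1925 + 285159888 = 285161813$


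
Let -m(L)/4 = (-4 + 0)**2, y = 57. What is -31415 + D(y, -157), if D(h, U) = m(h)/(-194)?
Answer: -3047223/97 ≈ -31415.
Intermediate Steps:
m(L) = -64 (m(L) = -4*(-4 + 0)**2 = -4*(-4)**2 = -4*16 = -64)
D(h, U) = 32/97 (D(h, U) = -64/(-194) = -64*(-1/194) = 32/97)
-31415 + D(y, -157) = -31415 + 32/97 = -3047223/97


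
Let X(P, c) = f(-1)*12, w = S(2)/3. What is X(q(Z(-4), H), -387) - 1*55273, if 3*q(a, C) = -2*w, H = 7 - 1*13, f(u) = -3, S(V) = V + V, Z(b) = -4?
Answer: -55309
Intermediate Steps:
S(V) = 2*V
H = -6 (H = 7 - 13 = -6)
w = 4/3 (w = (2*2)/3 = 4*(⅓) = 4/3 ≈ 1.3333)
q(a, C) = -8/9 (q(a, C) = (-2*4/3)/3 = (⅓)*(-8/3) = -8/9)
X(P, c) = -36 (X(P, c) = -3*12 = -36)
X(q(Z(-4), H), -387) - 1*55273 = -36 - 1*55273 = -36 - 55273 = -55309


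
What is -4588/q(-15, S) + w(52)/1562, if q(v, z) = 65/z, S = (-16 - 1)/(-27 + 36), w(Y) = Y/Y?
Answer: 121830337/913770 ≈ 133.33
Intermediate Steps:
w(Y) = 1
S = -17/9 ≈ -1.8889
-4588/q(-15, S) + w(52)/1562 = -4588/(65/(-17/9)) + 1/1562 = -4588/(65*(-9/17)) + 1*(1/1562) = -4588/(-585/17) + 1/1562 = -4588*(-17/585) + 1/1562 = 77996/585 + 1/1562 = 121830337/913770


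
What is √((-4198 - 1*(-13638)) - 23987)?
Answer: I*√14547 ≈ 120.61*I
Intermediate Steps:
√((-4198 - 1*(-13638)) - 23987) = √((-4198 + 13638) - 23987) = √(9440 - 23987) = √(-14547) = I*√14547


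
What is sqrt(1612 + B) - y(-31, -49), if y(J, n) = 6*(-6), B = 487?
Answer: 36 + sqrt(2099) ≈ 81.815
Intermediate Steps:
y(J, n) = -36
sqrt(1612 + B) - y(-31, -49) = sqrt(1612 + 487) - 1*(-36) = sqrt(2099) + 36 = 36 + sqrt(2099)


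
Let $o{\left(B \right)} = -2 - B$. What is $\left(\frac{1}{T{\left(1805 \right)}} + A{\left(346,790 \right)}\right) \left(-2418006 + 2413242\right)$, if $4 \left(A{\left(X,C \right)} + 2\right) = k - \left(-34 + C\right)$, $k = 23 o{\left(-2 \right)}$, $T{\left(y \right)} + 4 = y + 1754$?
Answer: $\frac{1078258352}{1185} \approx 9.0992 \cdot 10^{5}$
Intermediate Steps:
$T{\left(y \right)} = 1750 + y$ ($T{\left(y \right)} = -4 + \left(y + 1754\right) = -4 + \left(1754 + y\right) = 1750 + y$)
$k = 0$ ($k = 23 \left(-2 - -2\right) = 23 \left(-2 + 2\right) = 23 \cdot 0 = 0$)
$A{\left(X,C \right)} = \frac{13}{2} - \frac{C}{4}$ ($A{\left(X,C \right)} = -2 + \frac{0 - \left(-34 + C\right)}{4} = -2 + \frac{34 - C}{4} = -2 - \left(- \frac{17}{2} + \frac{C}{4}\right) = \frac{13}{2} - \frac{C}{4}$)
$\left(\frac{1}{T{\left(1805 \right)}} + A{\left(346,790 \right)}\right) \left(-2418006 + 2413242\right) = \left(\frac{1}{1750 + 1805} + \left(\frac{13}{2} - \frac{395}{2}\right)\right) \left(-2418006 + 2413242\right) = \left(\frac{1}{3555} + \left(\frac{13}{2} - \frac{395}{2}\right)\right) \left(-4764\right) = \left(\frac{1}{3555} - 191\right) \left(-4764\right) = \left(- \frac{679004}{3555}\right) \left(-4764\right) = \frac{1078258352}{1185}$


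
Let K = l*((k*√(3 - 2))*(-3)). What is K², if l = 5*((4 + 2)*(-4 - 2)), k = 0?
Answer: 0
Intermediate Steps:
l = -180 (l = 5*(6*(-6)) = 5*(-36) = -180)
K = 0 (K = -180*0*√(3 - 2)*(-3) = -180*0*√1*(-3) = -180*0*1*(-3) = -0*(-3) = -180*0 = 0)
K² = 0² = 0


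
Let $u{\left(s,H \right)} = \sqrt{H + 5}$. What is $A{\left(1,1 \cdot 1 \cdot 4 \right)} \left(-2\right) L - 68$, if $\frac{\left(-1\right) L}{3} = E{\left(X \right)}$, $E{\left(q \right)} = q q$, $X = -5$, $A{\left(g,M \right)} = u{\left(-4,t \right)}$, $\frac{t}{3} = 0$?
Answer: $-68 + 150 \sqrt{5} \approx 267.41$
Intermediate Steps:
$t = 0$ ($t = 3 \cdot 0 = 0$)
$u{\left(s,H \right)} = \sqrt{5 + H}$
$A{\left(g,M \right)} = \sqrt{5}$ ($A{\left(g,M \right)} = \sqrt{5 + 0} = \sqrt{5}$)
$E{\left(q \right)} = q^{2}$
$L = -75$ ($L = - 3 \left(-5\right)^{2} = \left(-3\right) 25 = -75$)
$A{\left(1,1 \cdot 1 \cdot 4 \right)} \left(-2\right) L - 68 = \sqrt{5} \left(-2\right) \left(-75\right) - 68 = - 2 \sqrt{5} \left(-75\right) - 68 = 150 \sqrt{5} - 68 = -68 + 150 \sqrt{5}$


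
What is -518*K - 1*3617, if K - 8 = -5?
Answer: -5171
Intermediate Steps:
K = 3 (K = 8 - 5 = 3)
-518*K - 1*3617 = -518*3 - 1*3617 = -1554 - 3617 = -5171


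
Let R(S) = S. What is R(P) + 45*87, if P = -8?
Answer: 3907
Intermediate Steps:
R(P) + 45*87 = -8 + 45*87 = -8 + 3915 = 3907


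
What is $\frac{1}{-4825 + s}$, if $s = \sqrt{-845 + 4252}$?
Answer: $- \frac{4825}{23277218} - \frac{\sqrt{3407}}{23277218} \approx -0.00020979$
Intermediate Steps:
$s = \sqrt{3407} \approx 58.37$
$\frac{1}{-4825 + s} = \frac{1}{-4825 + \sqrt{3407}}$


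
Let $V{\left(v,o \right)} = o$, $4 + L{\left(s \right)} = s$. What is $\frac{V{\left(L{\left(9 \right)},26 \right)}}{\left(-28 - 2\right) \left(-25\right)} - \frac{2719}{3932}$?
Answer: $- \frac{968509}{1474500} \approx -0.65684$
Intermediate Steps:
$L{\left(s \right)} = -4 + s$
$\frac{V{\left(L{\left(9 \right)},26 \right)}}{\left(-28 - 2\right) \left(-25\right)} - \frac{2719}{3932} = \frac{26}{\left(-28 - 2\right) \left(-25\right)} - \frac{2719}{3932} = \frac{26}{\left(-30\right) \left(-25\right)} - \frac{2719}{3932} = \frac{26}{750} - \frac{2719}{3932} = 26 \cdot \frac{1}{750} - \frac{2719}{3932} = \frac{13}{375} - \frac{2719}{3932} = - \frac{968509}{1474500}$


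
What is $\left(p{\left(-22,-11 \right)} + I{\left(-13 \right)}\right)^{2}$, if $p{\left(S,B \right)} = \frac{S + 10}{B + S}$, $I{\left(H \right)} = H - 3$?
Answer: $\frac{29584}{121} \approx 244.5$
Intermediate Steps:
$I{\left(H \right)} = -3 + H$
$p{\left(S,B \right)} = \frac{10 + S}{B + S}$
$\left(p{\left(-22,-11 \right)} + I{\left(-13 \right)}\right)^{2} = \left(\frac{10 - 22}{-11 - 22} - 16\right)^{2} = \left(\frac{1}{-33} \left(-12\right) - 16\right)^{2} = \left(\left(- \frac{1}{33}\right) \left(-12\right) - 16\right)^{2} = \left(\frac{4}{11} - 16\right)^{2} = \left(- \frac{172}{11}\right)^{2} = \frac{29584}{121}$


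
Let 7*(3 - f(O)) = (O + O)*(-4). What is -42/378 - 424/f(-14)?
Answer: 3803/117 ≈ 32.504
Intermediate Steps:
f(O) = 3 + 8*O/7 (f(O) = 3 - (O + O)*(-4)/7 = 3 - 2*O*(-4)/7 = 3 - (-8)*O/7 = 3 + 8*O/7)
-42/378 - 424/f(-14) = -42/378 - 424/(3 + (8/7)*(-14)) = -42*1/378 - 424/(3 - 16) = -⅑ - 424/(-13) = -⅑ - 424*(-1/13) = -⅑ + 424/13 = 3803/117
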